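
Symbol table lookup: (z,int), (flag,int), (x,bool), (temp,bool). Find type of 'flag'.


Lookup 'flag' → type int


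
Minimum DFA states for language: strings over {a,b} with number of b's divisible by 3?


Track (count of b) mod 3: states 0..2, accept at 0
Minimal DFA: 3 states


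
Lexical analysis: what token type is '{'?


Pattern: delimiter/punctuation
Type: PUNCTUATION


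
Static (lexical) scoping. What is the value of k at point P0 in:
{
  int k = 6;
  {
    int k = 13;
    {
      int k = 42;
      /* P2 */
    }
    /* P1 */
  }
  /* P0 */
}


k declared in the same block as P0
k = 6


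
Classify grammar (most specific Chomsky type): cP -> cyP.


LHS has context (more than one symbol) and |LHS| ≤ |RHS|
Classification: Type 1 (Context-Sensitive)


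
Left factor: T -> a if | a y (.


Common prefix: 'a'
Factored: T -> a T', T' -> if | y (


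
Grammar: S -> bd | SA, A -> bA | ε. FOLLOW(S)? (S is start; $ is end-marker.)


$ ∈ FOLLOW(S). For each A -> αBβ: add FIRST(β)\{ε} to FOLLOW(B); if β nullable, add FOLLOW(A).
FOLLOW(S) = {$, b}


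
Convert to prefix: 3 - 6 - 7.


left-to-right (same/higher precedence on left): tree is (- (- 3 6) 7)
Prefix: - - 3 6 7


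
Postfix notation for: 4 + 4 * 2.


* has higher precedence, evaluate 4*2 first
Postfix: 4 4 2 * +


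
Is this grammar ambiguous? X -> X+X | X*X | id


'id+id*id' has two parse trees (no precedence encoded between + and *)
Ambiguous


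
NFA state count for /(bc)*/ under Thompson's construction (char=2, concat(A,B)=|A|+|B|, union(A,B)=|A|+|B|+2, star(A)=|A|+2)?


Syntax tree has 2 char leaf(s), 0 union(s), 1 star(s)
chars contribute 2×2 = 4; each union adds +2; each star adds +2
Total: 4 + 0 + 2 = 6 states


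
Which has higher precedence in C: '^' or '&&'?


'^' is bitwise XOR (level 4); '&&' is logical AND (level 2)
Higher level binds tighter
'^' has higher precedence than '&&'


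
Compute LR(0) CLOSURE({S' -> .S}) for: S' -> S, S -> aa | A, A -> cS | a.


Start: S' -> .S
For each item with dot before a nonterminal B, add B -> .γ for every B-production
Closure: [S' -> .S, S -> .aa, S -> .A, A -> .cS, A -> .a]


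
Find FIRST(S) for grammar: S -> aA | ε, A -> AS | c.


Per alternative of S: FIRST(aA) = {a}; FIRST(ε) = {ε}
FIRST(S) = {a, ε}


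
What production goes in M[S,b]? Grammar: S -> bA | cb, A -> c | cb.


For [S, b]: 'b' ∈ FIRST(bA)
Entry: S -> bA


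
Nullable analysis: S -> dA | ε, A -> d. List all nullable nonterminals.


A nonterminal is nullable iff some alternative derives ε (directly, or every symbol in it is nullable)
Nullable: {S}


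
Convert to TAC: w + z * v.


Break into single-operator statements:
t1 = z * v
t2 = w + t1


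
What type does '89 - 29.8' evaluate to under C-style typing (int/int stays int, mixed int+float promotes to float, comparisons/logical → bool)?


Operand types: int - float
Rule: mixed int/float promotes to float; int/int stays int
Result type: float


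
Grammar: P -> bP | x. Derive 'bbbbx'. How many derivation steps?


Derivation: P => bP => bbP => bbbP => bbbbP => bbbbx
Steps: 5


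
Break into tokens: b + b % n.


Scan left to right, longest-match per lexeme
Tokens: ID(b), OP(+), ID(b), OP(%), ID(n)


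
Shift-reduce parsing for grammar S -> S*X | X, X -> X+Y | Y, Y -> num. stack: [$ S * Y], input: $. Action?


'Y' (not preceded by X+) is the handle for X -> Y
Action: reduce (X -> Y)


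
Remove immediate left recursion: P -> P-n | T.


Left-recursive alternatives: P-n; non-recursive: T
Introduce P': P -> TP', P' -> -nP' | ε


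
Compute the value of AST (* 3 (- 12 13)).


Evaluate inner: (- 12 13) = -1
Evaluate root: (* 3 -1) = -3
Result: -3


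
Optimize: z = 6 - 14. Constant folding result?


6 - 14 = -8 at compile time
Optimized: z = -8


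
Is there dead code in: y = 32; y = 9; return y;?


first assignment to y is overwritten before any read
Dead: 'y = 32'


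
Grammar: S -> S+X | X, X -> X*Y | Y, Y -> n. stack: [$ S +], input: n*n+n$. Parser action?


no handle ('S+' is not any RHS); shift 'n'
Action: shift


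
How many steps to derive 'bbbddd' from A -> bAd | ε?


Derivation: A => bAd => bbAdd => bbbAddd => bbbddd
Steps: 4


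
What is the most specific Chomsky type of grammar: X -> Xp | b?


Left-linear: every RHS is a terminal or one nonterminal followed by a terminal
Classification: Type 3 (Regular)


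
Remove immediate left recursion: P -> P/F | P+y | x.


Left-recursive alternatives: P/F, P+y; non-recursive: x
Introduce P': P -> xP', P' -> /FP' | +yP' | ε


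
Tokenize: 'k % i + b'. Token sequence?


Scan left to right, longest-match per lexeme
Tokens: ID(k), OP(%), ID(i), OP(+), ID(b)


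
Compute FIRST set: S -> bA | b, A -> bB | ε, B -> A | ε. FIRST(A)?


Per alternative of A: FIRST(bB) = {b}; FIRST(ε) = {ε}
FIRST(A) = {b, ε}


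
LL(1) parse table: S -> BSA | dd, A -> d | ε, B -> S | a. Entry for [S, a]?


For [S, a]: 'a' ∈ FIRST(BSA)
Entry: S -> BSA


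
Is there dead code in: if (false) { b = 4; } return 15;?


condition is constant false, so the whole block is unreachable
Dead: 'if (false) { b = 4; }'


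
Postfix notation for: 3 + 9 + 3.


Left to right (same or higher precedence on left)
Postfix: 3 9 + 3 +


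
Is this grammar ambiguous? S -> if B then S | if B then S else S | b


dangling else: 'if B then if B then b else b' parses two ways
Ambiguous


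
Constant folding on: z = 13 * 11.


13 * 11 = 143 at compile time
Optimized: z = 143


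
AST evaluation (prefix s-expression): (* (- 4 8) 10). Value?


Evaluate inner: (- 4 8) = -4
Evaluate root: (* -4 10) = -40
Result: -40


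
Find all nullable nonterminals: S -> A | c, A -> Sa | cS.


A nonterminal is nullable iff some alternative derives ε (directly, or every symbol in it is nullable)
Nullable: {}


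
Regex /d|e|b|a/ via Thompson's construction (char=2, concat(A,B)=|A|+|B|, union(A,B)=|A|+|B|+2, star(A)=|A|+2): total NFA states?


Syntax tree has 4 char leaf(s), 3 union(s), 0 star(s)
chars contribute 4×2 = 8; each union adds +2; each star adds +2
Total: 8 + 6 + 0 = 14 states


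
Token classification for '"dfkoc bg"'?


Pattern: double-quoted sequence
Type: STRING_LITERAL


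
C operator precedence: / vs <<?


'/' is multiplicative (level 10); '<<' is shift (level 8)
Higher level binds tighter
'/' has higher precedence than '<<'


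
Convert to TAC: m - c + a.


Break into single-operator statements:
t1 = m - c
t2 = t1 + a


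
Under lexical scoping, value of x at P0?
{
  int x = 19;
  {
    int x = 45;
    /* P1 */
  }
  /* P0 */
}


x declared in the same block as P0
x = 19


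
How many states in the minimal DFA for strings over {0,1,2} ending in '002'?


Track the longest suffix of input matching a prefix of '002': 4 classes (prefixes of length 0..3)
Minimal DFA: 4 states


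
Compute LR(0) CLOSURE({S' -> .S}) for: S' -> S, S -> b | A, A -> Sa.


Start: S' -> .S
For each item with dot before a nonterminal B, add B -> .γ for every B-production
Closure: [S' -> .S, S -> .b, S -> .A, A -> .Sa]


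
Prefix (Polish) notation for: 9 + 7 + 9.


left-to-right (same/higher precedence on left): tree is (+ (+ 9 7) 9)
Prefix: + + 9 7 9


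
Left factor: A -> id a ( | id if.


Common prefix: 'id'
Factored: A -> id A', A' -> a ( | if


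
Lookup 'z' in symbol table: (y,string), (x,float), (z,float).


Lookup 'z' → type float


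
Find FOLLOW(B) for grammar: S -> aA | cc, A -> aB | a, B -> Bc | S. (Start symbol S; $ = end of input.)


$ ∈ FOLLOW(S). For each A -> αBβ: add FIRST(β)\{ε} to FOLLOW(B); if β nullable, add FOLLOW(A).
FOLLOW(B) = {$, c}


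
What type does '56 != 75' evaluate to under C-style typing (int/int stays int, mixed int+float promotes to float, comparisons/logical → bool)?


Operand types: int != int
Rule: comparison yields bool
Result type: bool


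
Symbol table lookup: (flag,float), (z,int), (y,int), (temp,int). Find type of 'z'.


Lookup 'z' → type int


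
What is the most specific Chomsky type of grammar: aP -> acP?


LHS has context (more than one symbol) and |LHS| ≤ |RHS|
Classification: Type 1 (Context-Sensitive)


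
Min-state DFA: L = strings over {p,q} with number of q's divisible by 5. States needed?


Track (count of q) mod 5: states 0..4, accept at 0
Minimal DFA: 5 states


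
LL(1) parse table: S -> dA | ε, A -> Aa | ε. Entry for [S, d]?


For [S, d]: 'd' ∈ FIRST(dA)
Entry: S -> dA


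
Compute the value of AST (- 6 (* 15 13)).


Evaluate inner: (* 15 13) = 195
Evaluate root: (- 6 195) = -189
Result: -189


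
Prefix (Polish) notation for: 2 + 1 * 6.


'*' binds tighter: tree is (+ 2 (* 1 6))
Prefix: + 2 * 1 6


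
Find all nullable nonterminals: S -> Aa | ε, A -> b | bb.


A nonterminal is nullable iff some alternative derives ε (directly, or every symbol in it is nullable)
Nullable: {S}


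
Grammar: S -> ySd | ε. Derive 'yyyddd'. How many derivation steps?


Derivation: S => ySd => yySdd => yyySddd => yyyddd
Steps: 4


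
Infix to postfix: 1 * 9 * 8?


Left to right (same or higher precedence on left)
Postfix: 1 9 * 8 *


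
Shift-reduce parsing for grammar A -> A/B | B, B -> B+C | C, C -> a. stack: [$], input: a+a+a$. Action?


no handle on stack; shift 'a'
Action: shift


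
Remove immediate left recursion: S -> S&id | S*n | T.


Left-recursive alternatives: S&id, S*n; non-recursive: T
Introduce S': S -> TS', S' -> &idS' | *nS' | ε


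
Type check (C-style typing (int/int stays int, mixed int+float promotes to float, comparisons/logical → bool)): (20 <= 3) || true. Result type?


Operand types: bool || bool
Rule: logical operators take bool operands and yield bool
Result type: bool


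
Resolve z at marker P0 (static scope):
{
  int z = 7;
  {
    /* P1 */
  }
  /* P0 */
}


z declared in the same block as P0
z = 7


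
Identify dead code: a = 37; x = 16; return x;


a is assigned but never read
Dead: 'a = 37'


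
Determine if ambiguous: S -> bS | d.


right-linear, alternatives start with distinct terminals 'b' vs 'd': unique leftmost derivation
Unambiguous


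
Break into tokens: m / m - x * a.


Scan left to right, longest-match per lexeme
Tokens: ID(m), OP(/), ID(m), OP(-), ID(x), OP(*), ID(a)


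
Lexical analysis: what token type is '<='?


Pattern: operator symbol
Type: OPERATOR


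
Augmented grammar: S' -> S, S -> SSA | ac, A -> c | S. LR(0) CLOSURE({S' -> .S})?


Start: S' -> .S
For each item with dot before a nonterminal B, add B -> .γ for every B-production
Closure: [S' -> .S, S -> .SSA, S -> .ac]


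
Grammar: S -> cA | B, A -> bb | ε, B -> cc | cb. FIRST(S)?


Per alternative of S: FIRST(cA) = {c}; FIRST(B) = {c}
FIRST(S) = {c}


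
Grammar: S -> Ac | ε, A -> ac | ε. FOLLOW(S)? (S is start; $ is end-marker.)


$ ∈ FOLLOW(S). For each A -> αBβ: add FIRST(β)\{ε} to FOLLOW(B); if β nullable, add FOLLOW(A).
FOLLOW(S) = {$}


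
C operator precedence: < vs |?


'<' is relational (level 7); '|' is bitwise OR (level 3)
Higher level binds tighter
'<' has higher precedence than '|'


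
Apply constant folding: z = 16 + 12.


16 + 12 = 28 at compile time
Optimized: z = 28


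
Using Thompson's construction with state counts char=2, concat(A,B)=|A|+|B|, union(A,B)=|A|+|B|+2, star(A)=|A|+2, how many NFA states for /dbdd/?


Syntax tree has 4 char leaf(s), 0 union(s), 0 star(s)
chars contribute 4×2 = 8; each union adds +2; each star adds +2
Total: 8 + 0 + 0 = 8 states


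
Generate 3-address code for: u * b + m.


Break into single-operator statements:
t1 = u * b
t2 = t1 + m


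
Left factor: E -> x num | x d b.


Common prefix: 'x'
Factored: E -> x E', E' -> num | d b


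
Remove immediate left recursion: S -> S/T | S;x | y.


Left-recursive alternatives: S/T, S;x; non-recursive: y
Introduce S': S -> yS', S' -> /TS' | ;xS' | ε


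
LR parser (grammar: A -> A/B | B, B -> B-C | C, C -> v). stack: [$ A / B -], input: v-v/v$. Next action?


no handle; shift 'v'
Action: shift


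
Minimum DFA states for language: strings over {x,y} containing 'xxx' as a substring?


KMP-style automaton: 3 progress states + 1 absorbing accept = 4
Minimal DFA: 4 states


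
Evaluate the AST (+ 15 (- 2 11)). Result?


Evaluate inner: (- 2 11) = -9
Evaluate root: (+ 15 -9) = 6
Result: 6


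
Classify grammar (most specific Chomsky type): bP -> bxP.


LHS has context (more than one symbol) and |LHS| ≤ |RHS|
Classification: Type 1 (Context-Sensitive)


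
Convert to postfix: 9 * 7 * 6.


Left to right (same or higher precedence on left)
Postfix: 9 7 * 6 *


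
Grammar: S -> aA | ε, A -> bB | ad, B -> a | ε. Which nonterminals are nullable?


A nonterminal is nullable iff some alternative derives ε (directly, or every symbol in it is nullable)
Nullable: {B, S}


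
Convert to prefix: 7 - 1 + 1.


left-to-right (same/higher precedence on left): tree is (+ (- 7 1) 1)
Prefix: + - 7 1 1


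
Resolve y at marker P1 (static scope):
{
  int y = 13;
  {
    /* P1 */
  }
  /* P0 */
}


P1's block does not declare y; resolves to the enclosing declaration at depth 0
y = 13


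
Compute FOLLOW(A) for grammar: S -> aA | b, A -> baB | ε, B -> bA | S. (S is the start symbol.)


$ ∈ FOLLOW(S). For each A -> αBβ: add FIRST(β)\{ε} to FOLLOW(B); if β nullable, add FOLLOW(A).
FOLLOW(A) = {$}


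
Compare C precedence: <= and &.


'<=' is relational (level 7); '&' is bitwise AND (level 5)
Higher level binds tighter
'<=' has higher precedence than '&'


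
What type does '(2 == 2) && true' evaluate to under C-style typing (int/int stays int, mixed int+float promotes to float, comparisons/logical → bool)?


Operand types: bool && bool
Rule: logical operators take bool operands and yield bool
Result type: bool


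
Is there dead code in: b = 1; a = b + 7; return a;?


b is read by a's definition; a is returned
No dead code


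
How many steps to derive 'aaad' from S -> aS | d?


Derivation: S => aS => aaS => aaaS => aaad
Steps: 4


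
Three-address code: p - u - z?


Break into single-operator statements:
t1 = p - u
t2 = t1 - z


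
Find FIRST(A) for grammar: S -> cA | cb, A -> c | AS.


Per alternative of A: FIRST(c) = {c}; FIRST(AS) = {c}
FIRST(A) = {c}


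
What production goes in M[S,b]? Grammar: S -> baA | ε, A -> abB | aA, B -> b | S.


For [S, b]: 'b' ∈ FIRST(baA)
Entry: S -> baA


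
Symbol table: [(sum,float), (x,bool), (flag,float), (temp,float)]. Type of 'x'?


Lookup 'x' → type bool


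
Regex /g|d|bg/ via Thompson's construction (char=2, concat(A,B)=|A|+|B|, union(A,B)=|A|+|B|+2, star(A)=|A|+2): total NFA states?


Syntax tree has 4 char leaf(s), 2 union(s), 0 star(s)
chars contribute 4×2 = 8; each union adds +2; each star adds +2
Total: 8 + 4 + 0 = 12 states


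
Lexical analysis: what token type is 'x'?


Pattern: letter/underscore followed by alphanumerics, not a keyword
Type: IDENTIFIER


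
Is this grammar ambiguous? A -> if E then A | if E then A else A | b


dangling else: 'if E then if E then b else b' parses two ways
Ambiguous


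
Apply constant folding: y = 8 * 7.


8 * 7 = 56 at compile time
Optimized: y = 56


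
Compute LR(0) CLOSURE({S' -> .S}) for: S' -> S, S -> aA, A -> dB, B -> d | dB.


Start: S' -> .S
For each item with dot before a nonterminal B, add B -> .γ for every B-production
Closure: [S' -> .S, S -> .aA]


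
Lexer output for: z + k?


Scan left to right, longest-match per lexeme
Tokens: ID(z), OP(+), ID(k)


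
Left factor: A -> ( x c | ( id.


Common prefix: '('
Factored: A -> ( A', A' -> x c | id


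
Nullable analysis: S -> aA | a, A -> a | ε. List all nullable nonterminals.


A nonterminal is nullable iff some alternative derives ε (directly, or every symbol in it is nullable)
Nullable: {A}


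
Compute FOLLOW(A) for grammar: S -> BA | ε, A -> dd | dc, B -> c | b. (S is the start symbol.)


$ ∈ FOLLOW(S). For each A -> αBβ: add FIRST(β)\{ε} to FOLLOW(B); if β nullable, add FOLLOW(A).
FOLLOW(A) = {$}


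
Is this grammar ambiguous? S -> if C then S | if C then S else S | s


dangling else: 'if C then if C then s else s' parses two ways
Ambiguous


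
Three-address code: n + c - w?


Break into single-operator statements:
t1 = n + c
t2 = t1 - w


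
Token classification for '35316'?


Pattern: digits only
Type: INTEGER_LITERAL


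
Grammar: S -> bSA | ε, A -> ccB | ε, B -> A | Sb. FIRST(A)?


Per alternative of A: FIRST(ccB) = {c}; FIRST(ε) = {ε}
FIRST(A) = {c, ε}


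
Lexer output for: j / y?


Scan left to right, longest-match per lexeme
Tokens: ID(j), OP(/), ID(y)


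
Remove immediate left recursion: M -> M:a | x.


Left-recursive alternatives: M:a; non-recursive: x
Introduce M': M -> xM', M' -> :aM' | ε


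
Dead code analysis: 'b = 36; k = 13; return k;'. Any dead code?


b is assigned but never read
Dead: 'b = 36'


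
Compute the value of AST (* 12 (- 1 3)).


Evaluate inner: (- 1 3) = -2
Evaluate root: (* 12 -2) = -24
Result: -24


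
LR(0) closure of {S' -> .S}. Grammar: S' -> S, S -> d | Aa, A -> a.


Start: S' -> .S
For each item with dot before a nonterminal B, add B -> .γ for every B-production
Closure: [S' -> .S, S -> .d, S -> .Aa, A -> .a]


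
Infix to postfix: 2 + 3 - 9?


Left to right (same or higher precedence on left)
Postfix: 2 3 + 9 -


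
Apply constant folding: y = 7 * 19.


7 * 19 = 133 at compile time
Optimized: y = 133


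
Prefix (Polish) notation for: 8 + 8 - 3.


left-to-right (same/higher precedence on left): tree is (- (+ 8 8) 3)
Prefix: - + 8 8 3


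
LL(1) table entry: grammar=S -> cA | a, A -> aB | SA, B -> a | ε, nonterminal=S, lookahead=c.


For [S, c]: 'c' ∈ FIRST(cA)
Entry: S -> cA


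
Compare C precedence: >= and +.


'+' is additive (level 9); '>=' is relational (level 7)
Higher level binds tighter
'+' has higher precedence than '>='


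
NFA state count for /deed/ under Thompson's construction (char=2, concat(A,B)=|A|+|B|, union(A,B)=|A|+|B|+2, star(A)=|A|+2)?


Syntax tree has 4 char leaf(s), 0 union(s), 0 star(s)
chars contribute 4×2 = 8; each union adds +2; each star adds +2
Total: 8 + 0 + 0 = 8 states


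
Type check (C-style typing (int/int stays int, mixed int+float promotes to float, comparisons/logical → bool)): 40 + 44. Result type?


Operand types: int + int
Rule: mixed int/float promotes to float; int/int stays int
Result type: int


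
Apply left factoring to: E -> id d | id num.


Common prefix: 'id'
Factored: E -> id E', E' -> d | num


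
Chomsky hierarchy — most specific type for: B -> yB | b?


Right-linear: every RHS is a terminal or a terminal followed by one nonterminal
Classification: Type 3 (Regular)


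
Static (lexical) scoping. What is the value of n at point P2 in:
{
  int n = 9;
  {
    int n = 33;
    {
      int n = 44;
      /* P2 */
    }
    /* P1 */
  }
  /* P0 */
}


n declared in the same block as P2
n = 44


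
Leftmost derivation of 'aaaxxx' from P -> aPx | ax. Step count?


Derivation: P => aPx => aaPxx => aaaxxx
Steps: 3


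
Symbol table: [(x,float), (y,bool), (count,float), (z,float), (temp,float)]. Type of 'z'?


Lookup 'z' → type float


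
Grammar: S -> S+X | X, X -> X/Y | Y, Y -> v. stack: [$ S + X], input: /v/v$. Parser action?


'/' can extend X; shift to build X -> X/Y
Action: shift


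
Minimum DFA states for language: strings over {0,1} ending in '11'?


Track the longest suffix of input matching a prefix of '11': 3 classes (prefixes of length 0..2)
Minimal DFA: 3 states


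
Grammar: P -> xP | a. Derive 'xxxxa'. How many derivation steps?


Derivation: P => xP => xxP => xxxP => xxxxP => xxxxa
Steps: 5


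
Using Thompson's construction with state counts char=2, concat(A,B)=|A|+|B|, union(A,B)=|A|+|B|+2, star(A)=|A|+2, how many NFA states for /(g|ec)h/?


Syntax tree has 4 char leaf(s), 1 union(s), 0 star(s)
chars contribute 4×2 = 8; each union adds +2; each star adds +2
Total: 8 + 2 + 0 = 10 states


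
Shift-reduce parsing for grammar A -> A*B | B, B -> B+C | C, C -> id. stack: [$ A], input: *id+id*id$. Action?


shift '*' to continue A -> A*B
Action: shift


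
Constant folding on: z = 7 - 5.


7 - 5 = 2 at compile time
Optimized: z = 2


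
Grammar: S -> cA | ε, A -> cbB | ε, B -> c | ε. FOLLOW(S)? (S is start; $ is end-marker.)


$ ∈ FOLLOW(S). For each A -> αBβ: add FIRST(β)\{ε} to FOLLOW(B); if β nullable, add FOLLOW(A).
FOLLOW(S) = {$}


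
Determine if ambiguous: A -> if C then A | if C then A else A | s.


dangling else: 'if C then if C then s else s' parses two ways
Ambiguous


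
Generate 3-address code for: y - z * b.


Break into single-operator statements:
t1 = z * b
t2 = y - t1


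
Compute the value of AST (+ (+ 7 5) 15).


Evaluate inner: (+ 7 5) = 12
Evaluate root: (+ 12 15) = 27
Result: 27


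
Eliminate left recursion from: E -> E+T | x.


Left-recursive alternatives: E+T; non-recursive: x
Introduce E': E -> xE', E' -> +TE' | ε


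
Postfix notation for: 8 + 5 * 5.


* has higher precedence, evaluate 5*5 first
Postfix: 8 5 5 * +


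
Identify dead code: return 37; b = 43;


statement follows a return and is unreachable
Dead: 'b = 43'


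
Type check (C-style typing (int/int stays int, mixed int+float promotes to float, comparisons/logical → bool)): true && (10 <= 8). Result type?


Operand types: bool && bool
Rule: logical operators take bool operands and yield bool
Result type: bool


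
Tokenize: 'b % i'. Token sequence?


Scan left to right, longest-match per lexeme
Tokens: ID(b), OP(%), ID(i)


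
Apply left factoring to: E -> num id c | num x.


Common prefix: 'num'
Factored: E -> num E', E' -> id c | x


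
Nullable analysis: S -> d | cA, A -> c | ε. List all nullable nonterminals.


A nonterminal is nullable iff some alternative derives ε (directly, or every symbol in it is nullable)
Nullable: {A}


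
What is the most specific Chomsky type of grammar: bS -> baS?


LHS has context (more than one symbol) and |LHS| ≤ |RHS|
Classification: Type 1 (Context-Sensitive)


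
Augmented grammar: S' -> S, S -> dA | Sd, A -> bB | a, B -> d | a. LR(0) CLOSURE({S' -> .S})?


Start: S' -> .S
For each item with dot before a nonterminal B, add B -> .γ for every B-production
Closure: [S' -> .S, S -> .dA, S -> .Sd]


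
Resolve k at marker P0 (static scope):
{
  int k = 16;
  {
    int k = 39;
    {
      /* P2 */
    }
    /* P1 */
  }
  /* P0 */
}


k declared in the same block as P0
k = 16


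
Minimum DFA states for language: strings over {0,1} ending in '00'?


Track the longest suffix of input matching a prefix of '00': 3 classes (prefixes of length 0..2)
Minimal DFA: 3 states


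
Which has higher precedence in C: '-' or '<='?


'-' is additive (level 9); '<=' is relational (level 7)
Higher level binds tighter
'-' has higher precedence than '<='


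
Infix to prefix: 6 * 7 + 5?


left-to-right (same/higher precedence on left): tree is (+ (* 6 7) 5)
Prefix: + * 6 7 5


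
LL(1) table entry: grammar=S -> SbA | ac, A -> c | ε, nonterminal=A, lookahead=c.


For [A, c]: 'c' ∈ FIRST(c)
Entry: A -> c


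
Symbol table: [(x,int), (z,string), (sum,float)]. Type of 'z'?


Lookup 'z' → type string


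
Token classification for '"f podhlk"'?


Pattern: double-quoted sequence
Type: STRING_LITERAL


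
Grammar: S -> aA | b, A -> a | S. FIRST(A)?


Per alternative of A: FIRST(a) = {a}; FIRST(S) = {a, b}
FIRST(A) = {a, b}


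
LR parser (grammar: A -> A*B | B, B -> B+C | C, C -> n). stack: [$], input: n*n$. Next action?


no handle on stack; shift 'n'
Action: shift


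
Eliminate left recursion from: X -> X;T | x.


Left-recursive alternatives: X;T; non-recursive: x
Introduce X': X -> xX', X' -> ;TX' | ε


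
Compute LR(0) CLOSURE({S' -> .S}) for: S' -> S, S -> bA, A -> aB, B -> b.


Start: S' -> .S
For each item with dot before a nonterminal B, add B -> .γ for every B-production
Closure: [S' -> .S, S -> .bA]


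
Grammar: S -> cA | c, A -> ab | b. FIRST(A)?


Per alternative of A: FIRST(ab) = {a}; FIRST(b) = {b}
FIRST(A) = {a, b}


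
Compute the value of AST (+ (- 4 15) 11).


Evaluate inner: (- 4 15) = -11
Evaluate root: (+ -11 11) = 0
Result: 0


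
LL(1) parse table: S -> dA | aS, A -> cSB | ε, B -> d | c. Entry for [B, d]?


For [B, d]: 'd' ∈ FIRST(d)
Entry: B -> d


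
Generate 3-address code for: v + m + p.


Break into single-operator statements:
t1 = v + m
t2 = t1 + p


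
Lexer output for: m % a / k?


Scan left to right, longest-match per lexeme
Tokens: ID(m), OP(%), ID(a), OP(/), ID(k)


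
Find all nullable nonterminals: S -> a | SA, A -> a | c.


A nonterminal is nullable iff some alternative derives ε (directly, or every symbol in it is nullable)
Nullable: {}


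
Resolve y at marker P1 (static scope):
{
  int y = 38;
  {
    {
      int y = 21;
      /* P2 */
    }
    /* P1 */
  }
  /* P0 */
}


P1's block does not declare y; resolves to the enclosing declaration at depth 0
y = 38


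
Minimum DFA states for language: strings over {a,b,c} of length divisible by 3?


Track length mod 3: states 0..2, accept at 0
Minimal DFA: 3 states


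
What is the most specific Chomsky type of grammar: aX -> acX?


LHS has context (more than one symbol) and |LHS| ≤ |RHS|
Classification: Type 1 (Context-Sensitive)


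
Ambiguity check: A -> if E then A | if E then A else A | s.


dangling else: 'if E then if E then s else s' parses two ways
Ambiguous


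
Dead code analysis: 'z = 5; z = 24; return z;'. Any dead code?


first assignment to z is overwritten before any read
Dead: 'z = 5'


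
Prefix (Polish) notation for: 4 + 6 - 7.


left-to-right (same/higher precedence on left): tree is (- (+ 4 6) 7)
Prefix: - + 4 6 7


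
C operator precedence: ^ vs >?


'>' is relational (level 7); '^' is bitwise XOR (level 4)
Higher level binds tighter
'>' has higher precedence than '^'


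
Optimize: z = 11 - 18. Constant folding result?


11 - 18 = -7 at compile time
Optimized: z = -7


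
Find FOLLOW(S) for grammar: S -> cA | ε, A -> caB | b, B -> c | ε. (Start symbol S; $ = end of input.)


$ ∈ FOLLOW(S). For each A -> αBβ: add FIRST(β)\{ε} to FOLLOW(B); if β nullable, add FOLLOW(A).
FOLLOW(S) = {$}


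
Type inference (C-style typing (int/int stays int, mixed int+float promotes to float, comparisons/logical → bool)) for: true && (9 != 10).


Operand types: bool && bool
Rule: logical operators take bool operands and yield bool
Result type: bool


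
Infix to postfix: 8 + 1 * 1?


* has higher precedence, evaluate 1*1 first
Postfix: 8 1 1 * +


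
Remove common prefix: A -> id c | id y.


Common prefix: 'id'
Factored: A -> id A', A' -> c | y


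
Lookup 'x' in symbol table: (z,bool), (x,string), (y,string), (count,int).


Lookup 'x' → type string


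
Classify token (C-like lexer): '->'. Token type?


Pattern: operator symbol
Type: OPERATOR


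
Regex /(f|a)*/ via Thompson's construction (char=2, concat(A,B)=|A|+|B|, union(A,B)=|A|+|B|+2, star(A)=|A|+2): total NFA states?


Syntax tree has 2 char leaf(s), 1 union(s), 1 star(s)
chars contribute 2×2 = 4; each union adds +2; each star adds +2
Total: 4 + 2 + 2 = 8 states


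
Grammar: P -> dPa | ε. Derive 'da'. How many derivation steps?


Derivation: P => dPa => da
Steps: 2


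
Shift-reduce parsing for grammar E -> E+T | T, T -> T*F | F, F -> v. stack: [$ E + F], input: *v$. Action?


'F' (not preceded by T*) is the handle for T -> F
Action: reduce (T -> F)


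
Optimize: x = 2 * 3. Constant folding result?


2 * 3 = 6 at compile time
Optimized: x = 6


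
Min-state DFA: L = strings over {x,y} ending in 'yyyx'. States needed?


Track the longest suffix of input matching a prefix of 'yyyx': 5 classes (prefixes of length 0..4)
Minimal DFA: 5 states


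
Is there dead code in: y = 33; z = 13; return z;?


y is assigned but never read
Dead: 'y = 33'


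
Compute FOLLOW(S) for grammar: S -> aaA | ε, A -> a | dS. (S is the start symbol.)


$ ∈ FOLLOW(S). For each A -> αBβ: add FIRST(β)\{ε} to FOLLOW(B); if β nullable, add FOLLOW(A).
FOLLOW(S) = {$}


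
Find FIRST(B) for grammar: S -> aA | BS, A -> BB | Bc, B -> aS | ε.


Per alternative of B: FIRST(aS) = {a}; FIRST(ε) = {ε}
FIRST(B) = {a, ε}


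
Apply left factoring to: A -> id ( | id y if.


Common prefix: 'id'
Factored: A -> id A', A' -> ( | y if


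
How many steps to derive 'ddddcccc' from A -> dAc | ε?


Derivation: A => dAc => ddAcc => dddAccc => ddddAcccc => ddddcccc
Steps: 5


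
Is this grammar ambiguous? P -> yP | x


right-linear, alternatives start with distinct terminals 'y' vs 'x': unique leftmost derivation
Unambiguous


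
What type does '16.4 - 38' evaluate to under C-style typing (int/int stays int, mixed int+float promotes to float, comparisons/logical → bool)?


Operand types: float - int
Rule: mixed int/float promotes to float; int/int stays int
Result type: float


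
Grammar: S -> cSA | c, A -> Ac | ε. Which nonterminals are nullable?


A nonterminal is nullable iff some alternative derives ε (directly, or every symbol in it is nullable)
Nullable: {A}


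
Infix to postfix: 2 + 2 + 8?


Left to right (same or higher precedence on left)
Postfix: 2 2 + 8 +


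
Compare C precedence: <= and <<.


'<<' is shift (level 8); '<=' is relational (level 7)
Higher level binds tighter
'<<' has higher precedence than '<='


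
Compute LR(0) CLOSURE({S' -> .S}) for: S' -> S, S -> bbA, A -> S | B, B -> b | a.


Start: S' -> .S
For each item with dot before a nonterminal B, add B -> .γ for every B-production
Closure: [S' -> .S, S -> .bbA]


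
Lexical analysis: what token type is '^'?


Pattern: operator symbol
Type: OPERATOR


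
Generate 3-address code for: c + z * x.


Break into single-operator statements:
t1 = z * x
t2 = c + t1


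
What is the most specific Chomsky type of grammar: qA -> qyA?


LHS has context (more than one symbol) and |LHS| ≤ |RHS|
Classification: Type 1 (Context-Sensitive)


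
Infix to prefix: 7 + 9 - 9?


left-to-right (same/higher precedence on left): tree is (- (+ 7 9) 9)
Prefix: - + 7 9 9


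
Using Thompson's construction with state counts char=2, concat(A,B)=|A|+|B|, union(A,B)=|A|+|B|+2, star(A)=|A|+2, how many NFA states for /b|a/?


Syntax tree has 2 char leaf(s), 1 union(s), 0 star(s)
chars contribute 2×2 = 4; each union adds +2; each star adds +2
Total: 4 + 2 + 0 = 6 states


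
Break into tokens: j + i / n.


Scan left to right, longest-match per lexeme
Tokens: ID(j), OP(+), ID(i), OP(/), ID(n)


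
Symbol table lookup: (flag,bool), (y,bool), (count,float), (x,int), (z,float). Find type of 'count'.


Lookup 'count' → type float


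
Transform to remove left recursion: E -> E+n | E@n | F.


Left-recursive alternatives: E+n, E@n; non-recursive: F
Introduce E': E -> FE', E' -> +nE' | @nE' | ε


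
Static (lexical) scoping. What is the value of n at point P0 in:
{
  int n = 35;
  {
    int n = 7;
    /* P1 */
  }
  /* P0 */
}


n declared in the same block as P0
n = 35


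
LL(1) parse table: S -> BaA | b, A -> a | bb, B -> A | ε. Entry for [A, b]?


For [A, b]: 'b' ∈ FIRST(bb)
Entry: A -> bb


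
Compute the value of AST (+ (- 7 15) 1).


Evaluate inner: (- 7 15) = -8
Evaluate root: (+ -8 1) = -7
Result: -7


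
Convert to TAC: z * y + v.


Break into single-operator statements:
t1 = z * y
t2 = t1 + v


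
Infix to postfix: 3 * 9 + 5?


Left to right (same or higher precedence on left)
Postfix: 3 9 * 5 +


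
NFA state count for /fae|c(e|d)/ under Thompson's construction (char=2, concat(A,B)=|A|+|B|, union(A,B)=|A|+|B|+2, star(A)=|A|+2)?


Syntax tree has 6 char leaf(s), 2 union(s), 0 star(s)
chars contribute 6×2 = 12; each union adds +2; each star adds +2
Total: 12 + 4 + 0 = 16 states


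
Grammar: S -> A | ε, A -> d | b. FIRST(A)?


Per alternative of A: FIRST(d) = {d}; FIRST(b) = {b}
FIRST(A) = {b, d}


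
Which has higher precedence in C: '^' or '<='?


'<=' is relational (level 7); '^' is bitwise XOR (level 4)
Higher level binds tighter
'<=' has higher precedence than '^'


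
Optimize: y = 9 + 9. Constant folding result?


9 + 9 = 18 at compile time
Optimized: y = 18


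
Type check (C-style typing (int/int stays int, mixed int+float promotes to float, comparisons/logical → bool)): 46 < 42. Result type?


Operand types: int < int
Rule: comparison yields bool
Result type: bool


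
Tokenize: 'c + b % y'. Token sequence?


Scan left to right, longest-match per lexeme
Tokens: ID(c), OP(+), ID(b), OP(%), ID(y)


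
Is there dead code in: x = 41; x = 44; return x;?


first assignment to x is overwritten before any read
Dead: 'x = 41'


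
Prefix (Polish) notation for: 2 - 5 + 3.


left-to-right (same/higher precedence on left): tree is (+ (- 2 5) 3)
Prefix: + - 2 5 3


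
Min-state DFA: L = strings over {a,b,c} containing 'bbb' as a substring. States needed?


KMP-style automaton: 3 progress states + 1 absorbing accept = 4
Minimal DFA: 4 states


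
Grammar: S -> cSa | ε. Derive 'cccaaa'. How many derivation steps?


Derivation: S => cSa => ccSaa => cccSaaa => cccaaa
Steps: 4


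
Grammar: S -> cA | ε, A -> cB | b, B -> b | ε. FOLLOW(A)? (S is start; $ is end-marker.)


$ ∈ FOLLOW(S). For each A -> αBβ: add FIRST(β)\{ε} to FOLLOW(B); if β nullable, add FOLLOW(A).
FOLLOW(A) = {$}


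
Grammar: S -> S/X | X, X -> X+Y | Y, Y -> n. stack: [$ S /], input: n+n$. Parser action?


no handle ('S/' is not any RHS); shift 'n'
Action: shift


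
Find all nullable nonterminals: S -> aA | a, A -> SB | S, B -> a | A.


A nonterminal is nullable iff some alternative derives ε (directly, or every symbol in it is nullable)
Nullable: {}


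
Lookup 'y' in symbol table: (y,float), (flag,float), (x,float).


Lookup 'y' → type float


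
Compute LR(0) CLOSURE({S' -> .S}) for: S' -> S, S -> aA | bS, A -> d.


Start: S' -> .S
For each item with dot before a nonterminal B, add B -> .γ for every B-production
Closure: [S' -> .S, S -> .aA, S -> .bS]


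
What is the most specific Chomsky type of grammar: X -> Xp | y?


Left-linear: every RHS is a terminal or one nonterminal followed by a terminal
Classification: Type 3 (Regular)


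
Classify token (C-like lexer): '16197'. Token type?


Pattern: digits only
Type: INTEGER_LITERAL


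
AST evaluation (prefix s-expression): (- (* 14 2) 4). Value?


Evaluate inner: (* 14 2) = 28
Evaluate root: (- 28 4) = 24
Result: 24


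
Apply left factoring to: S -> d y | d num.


Common prefix: 'd'
Factored: S -> d S', S' -> y | num


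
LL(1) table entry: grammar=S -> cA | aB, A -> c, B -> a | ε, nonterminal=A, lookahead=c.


For [A, c]: 'c' ∈ FIRST(c)
Entry: A -> c


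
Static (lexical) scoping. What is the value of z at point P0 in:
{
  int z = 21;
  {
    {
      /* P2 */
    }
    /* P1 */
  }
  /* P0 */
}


z declared in the same block as P0
z = 21


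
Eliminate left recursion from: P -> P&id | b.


Left-recursive alternatives: P&id; non-recursive: b
Introduce P': P -> bP', P' -> &idP' | ε


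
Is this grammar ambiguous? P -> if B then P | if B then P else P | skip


dangling else: 'if B then if B then skip else skip' parses two ways
Ambiguous


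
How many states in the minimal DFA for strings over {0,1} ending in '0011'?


Track the longest suffix of input matching a prefix of '0011': 5 classes (prefixes of length 0..4)
Minimal DFA: 5 states


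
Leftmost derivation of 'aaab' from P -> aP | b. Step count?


Derivation: P => aP => aaP => aaaP => aaab
Steps: 4


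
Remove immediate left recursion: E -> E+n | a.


Left-recursive alternatives: E+n; non-recursive: a
Introduce E': E -> aE', E' -> +nE' | ε


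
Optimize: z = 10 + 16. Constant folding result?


10 + 16 = 26 at compile time
Optimized: z = 26


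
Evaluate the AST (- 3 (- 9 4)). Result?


Evaluate inner: (- 9 4) = 5
Evaluate root: (- 3 5) = -2
Result: -2


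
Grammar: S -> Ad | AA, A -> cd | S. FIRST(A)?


Per alternative of A: FIRST(cd) = {c}; FIRST(S) = {c}
FIRST(A) = {c}


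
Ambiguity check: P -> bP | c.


right-linear, alternatives start with distinct terminals 'b' vs 'c': unique leftmost derivation
Unambiguous


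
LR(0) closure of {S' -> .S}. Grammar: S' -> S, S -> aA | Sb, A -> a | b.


Start: S' -> .S
For each item with dot before a nonterminal B, add B -> .γ for every B-production
Closure: [S' -> .S, S -> .aA, S -> .Sb]


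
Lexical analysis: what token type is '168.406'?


Pattern: digits with a decimal point
Type: FLOAT_LITERAL


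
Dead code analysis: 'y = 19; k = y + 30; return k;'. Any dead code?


y is read by k's definition; k is returned
No dead code


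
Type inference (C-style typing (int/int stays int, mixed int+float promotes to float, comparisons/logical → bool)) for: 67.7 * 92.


Operand types: float * int
Rule: mixed int/float promotes to float; int/int stays int
Result type: float


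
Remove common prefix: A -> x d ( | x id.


Common prefix: 'x'
Factored: A -> x A', A' -> d ( | id


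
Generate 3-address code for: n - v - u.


Break into single-operator statements:
t1 = n - v
t2 = t1 - u


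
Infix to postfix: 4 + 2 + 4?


Left to right (same or higher precedence on left)
Postfix: 4 2 + 4 +


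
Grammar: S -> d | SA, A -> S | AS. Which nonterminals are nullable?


A nonterminal is nullable iff some alternative derives ε (directly, or every symbol in it is nullable)
Nullable: {}


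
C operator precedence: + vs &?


'+' is additive (level 9); '&' is bitwise AND (level 5)
Higher level binds tighter
'+' has higher precedence than '&'


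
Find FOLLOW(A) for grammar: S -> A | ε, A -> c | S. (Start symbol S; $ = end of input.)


$ ∈ FOLLOW(S). For each A -> αBβ: add FIRST(β)\{ε} to FOLLOW(B); if β nullable, add FOLLOW(A).
FOLLOW(A) = {$}


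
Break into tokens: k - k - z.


Scan left to right, longest-match per lexeme
Tokens: ID(k), OP(-), ID(k), OP(-), ID(z)


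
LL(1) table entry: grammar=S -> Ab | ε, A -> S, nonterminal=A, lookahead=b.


For [A, b]: 'b' ∈ FIRST(S)
Entry: A -> S


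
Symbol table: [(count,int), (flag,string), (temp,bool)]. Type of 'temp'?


Lookup 'temp' → type bool


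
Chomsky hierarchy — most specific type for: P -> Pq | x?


Left-linear: every RHS is a terminal or one nonterminal followed by a terminal
Classification: Type 3 (Regular)


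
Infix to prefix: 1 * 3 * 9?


left-to-right (same/higher precedence on left): tree is (* (* 1 3) 9)
Prefix: * * 1 3 9
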